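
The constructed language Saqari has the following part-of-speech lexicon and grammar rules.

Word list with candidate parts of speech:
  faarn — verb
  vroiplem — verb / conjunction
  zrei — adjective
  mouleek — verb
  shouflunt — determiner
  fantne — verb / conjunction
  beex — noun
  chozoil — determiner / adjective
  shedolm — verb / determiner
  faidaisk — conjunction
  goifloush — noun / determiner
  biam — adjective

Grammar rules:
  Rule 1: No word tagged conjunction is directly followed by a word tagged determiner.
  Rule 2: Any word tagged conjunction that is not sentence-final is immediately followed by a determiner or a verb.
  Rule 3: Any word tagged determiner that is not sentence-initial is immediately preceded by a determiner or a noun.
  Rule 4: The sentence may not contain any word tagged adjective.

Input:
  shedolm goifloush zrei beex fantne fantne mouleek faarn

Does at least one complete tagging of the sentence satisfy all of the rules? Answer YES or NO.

NO

Candidates per position — 1:shedolm {verb,determiner}; 2:goifloush {noun,determiner}; 3:zrei {adjective}; 4:beex {noun}; 5:fantne {verb,conjunction}; 6:fantne {verb,conjunction}; 7:mouleek {verb}; 8:faarn {verb}.
Rule 4 cannot be satisfied by any choice of tags from the lexicon.
So there is no consistent tagging.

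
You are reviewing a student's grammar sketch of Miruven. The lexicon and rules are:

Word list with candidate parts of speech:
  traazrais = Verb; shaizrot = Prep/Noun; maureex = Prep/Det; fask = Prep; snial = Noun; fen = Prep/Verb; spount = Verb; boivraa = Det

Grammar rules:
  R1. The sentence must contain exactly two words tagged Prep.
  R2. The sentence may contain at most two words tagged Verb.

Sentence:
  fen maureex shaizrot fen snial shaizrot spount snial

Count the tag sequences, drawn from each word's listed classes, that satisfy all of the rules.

Candidates per position — 1:fen {Prep,Verb}; 2:maureex {Prep,Det}; 3:shaizrot {Prep,Noun}; 4:fen {Prep,Verb}; 5:snial {Noun}; 6:shaizrot {Prep,Noun}; 7:spount {Verb}; 8:snial {Noun}.
There are 32 candidate sequences in total.
Checking each against the rules leaves 7 sequences.
Count = 7.

7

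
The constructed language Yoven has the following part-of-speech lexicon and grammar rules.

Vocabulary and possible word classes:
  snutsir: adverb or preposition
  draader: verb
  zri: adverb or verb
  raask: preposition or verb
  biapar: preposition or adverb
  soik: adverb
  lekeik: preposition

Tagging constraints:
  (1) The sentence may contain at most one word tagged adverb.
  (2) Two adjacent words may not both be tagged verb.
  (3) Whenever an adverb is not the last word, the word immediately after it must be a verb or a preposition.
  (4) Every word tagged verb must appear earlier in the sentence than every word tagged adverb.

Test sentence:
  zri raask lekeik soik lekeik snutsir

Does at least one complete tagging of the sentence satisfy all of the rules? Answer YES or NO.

YES

Candidates per position — 1:zri {adverb,verb}; 2:raask {preposition,verb}; 3:lekeik {preposition}; 4:soik {adverb}; 5:lekeik {preposition}; 6:snutsir {adverb,preposition}.
One satisfying assignment: verb preposition preposition adverb preposition preposition.
Checking: rule 1 satisfied; rule 2 satisfied; rule 3 satisfied; rule 4 satisfied.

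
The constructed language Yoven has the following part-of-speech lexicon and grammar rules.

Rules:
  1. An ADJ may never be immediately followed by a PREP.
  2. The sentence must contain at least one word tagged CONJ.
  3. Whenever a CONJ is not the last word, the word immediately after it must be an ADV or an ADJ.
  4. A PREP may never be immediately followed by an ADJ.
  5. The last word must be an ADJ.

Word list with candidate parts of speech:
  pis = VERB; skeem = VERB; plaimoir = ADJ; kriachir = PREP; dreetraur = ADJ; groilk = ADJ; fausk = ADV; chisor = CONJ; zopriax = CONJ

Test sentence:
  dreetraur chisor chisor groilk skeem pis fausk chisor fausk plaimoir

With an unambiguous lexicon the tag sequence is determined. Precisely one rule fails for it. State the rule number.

3

Fixed tagging: ADJ CONJ CONJ ADJ VERB VERB ADV CONJ ADV ADJ.
Checking each rule: R1 pass, R2 pass, R3 fail, R4 pass, R5 pass.
Only rule 3 fails.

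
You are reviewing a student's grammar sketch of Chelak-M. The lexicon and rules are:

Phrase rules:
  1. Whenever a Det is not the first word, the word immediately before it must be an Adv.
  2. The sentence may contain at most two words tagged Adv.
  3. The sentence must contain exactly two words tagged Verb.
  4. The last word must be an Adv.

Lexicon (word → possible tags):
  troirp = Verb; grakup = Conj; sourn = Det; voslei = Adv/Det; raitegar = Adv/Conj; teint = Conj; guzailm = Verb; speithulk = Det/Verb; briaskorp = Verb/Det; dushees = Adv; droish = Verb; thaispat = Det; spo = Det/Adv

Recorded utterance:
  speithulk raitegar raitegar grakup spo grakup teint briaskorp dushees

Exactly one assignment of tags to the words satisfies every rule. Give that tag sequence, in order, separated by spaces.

Verb Conj Conj Conj Adv Conj Conj Verb Adv

Candidates per position — 1:speithulk {Det,Verb}; 2:raitegar {Adv,Conj}; 3:raitegar {Adv,Conj}; 4:grakup {Conj}; 5:spo {Det,Adv}; 6:grakup {Conj}; 7:teint {Conj}; 8:briaskorp {Verb,Det}; 9:dushees {Adv}.
If word 1 were Det, no tagging could satisfy rule 3; so word 1 is Verb.
If word 5 were Det, no tagging could satisfy rule 1; so word 5 is Adv.
If word 8 were Det, no tagging could satisfy rule 1; so word 8 is Verb.
If word 2 were Adv, no tagging could satisfy rule 2; so word 2 is Conj.
If word 3 were Adv, no tagging could satisfy rule 2; so word 3 is Conj.
The only consistent sequence is: Verb Conj Conj Conj Adv Conj Conj Verb Adv.
Check: rule 1 satisfied; rule 2 satisfied; rule 3 satisfied; rule 4 satisfied.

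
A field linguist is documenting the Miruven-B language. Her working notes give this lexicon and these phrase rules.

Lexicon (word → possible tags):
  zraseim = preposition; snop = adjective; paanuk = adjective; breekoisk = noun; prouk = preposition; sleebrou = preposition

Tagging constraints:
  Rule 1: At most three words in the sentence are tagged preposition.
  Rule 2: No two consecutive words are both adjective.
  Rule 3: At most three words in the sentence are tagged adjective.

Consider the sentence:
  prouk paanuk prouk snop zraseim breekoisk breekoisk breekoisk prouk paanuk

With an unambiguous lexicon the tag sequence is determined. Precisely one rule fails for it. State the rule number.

Fixed tagging: preposition adjective preposition adjective preposition noun noun noun preposition adjective.
Checking each rule: R1 violated, R2 holds, R3 holds.
Only rule 1 fails.

1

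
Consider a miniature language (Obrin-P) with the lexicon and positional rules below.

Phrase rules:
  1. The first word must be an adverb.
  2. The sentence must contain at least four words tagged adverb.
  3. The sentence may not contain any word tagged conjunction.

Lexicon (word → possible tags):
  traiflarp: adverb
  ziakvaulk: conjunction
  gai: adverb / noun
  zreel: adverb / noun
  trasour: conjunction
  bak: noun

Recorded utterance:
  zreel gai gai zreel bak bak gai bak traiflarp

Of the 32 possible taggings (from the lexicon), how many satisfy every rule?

Candidates per position — 1:zreel {adverb,noun}; 2:gai {adverb,noun}; 3:gai {adverb,noun}; 4:zreel {adverb,noun}; 5:bak {noun}; 6:bak {noun}; 7:gai {adverb,noun}; 8:bak {noun}; 9:traiflarp {adverb}.
There are 32 candidate sequences in total.
Checking each against the rules leaves 11 sequences.
Count = 11.

11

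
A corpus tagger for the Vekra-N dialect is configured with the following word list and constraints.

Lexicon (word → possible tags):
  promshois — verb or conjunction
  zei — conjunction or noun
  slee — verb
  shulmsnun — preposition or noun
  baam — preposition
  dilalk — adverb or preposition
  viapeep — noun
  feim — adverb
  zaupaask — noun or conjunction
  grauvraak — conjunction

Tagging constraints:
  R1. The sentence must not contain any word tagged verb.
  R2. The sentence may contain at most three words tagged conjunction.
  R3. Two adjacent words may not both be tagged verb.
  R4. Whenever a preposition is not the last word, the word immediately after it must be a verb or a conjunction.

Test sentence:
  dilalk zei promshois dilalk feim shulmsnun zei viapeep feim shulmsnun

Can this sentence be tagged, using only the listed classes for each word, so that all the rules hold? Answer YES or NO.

Candidates per position — 1:dilalk {adverb,preposition}; 2:zei {conjunction,noun}; 3:promshois {verb,conjunction}; 4:dilalk {adverb,preposition}; 5:feim {adverb}; 6:shulmsnun {preposition,noun}; 7:zei {conjunction,noun}; 8:viapeep {noun}; 9:feim {adverb}; 10:shulmsnun {preposition,noun}.
One satisfying assignment: adverb noun conjunction adverb adverb noun noun noun adverb noun.
Check: rule 1 ok; rule 2 ok; rule 3 ok; rule 4 ok.

YES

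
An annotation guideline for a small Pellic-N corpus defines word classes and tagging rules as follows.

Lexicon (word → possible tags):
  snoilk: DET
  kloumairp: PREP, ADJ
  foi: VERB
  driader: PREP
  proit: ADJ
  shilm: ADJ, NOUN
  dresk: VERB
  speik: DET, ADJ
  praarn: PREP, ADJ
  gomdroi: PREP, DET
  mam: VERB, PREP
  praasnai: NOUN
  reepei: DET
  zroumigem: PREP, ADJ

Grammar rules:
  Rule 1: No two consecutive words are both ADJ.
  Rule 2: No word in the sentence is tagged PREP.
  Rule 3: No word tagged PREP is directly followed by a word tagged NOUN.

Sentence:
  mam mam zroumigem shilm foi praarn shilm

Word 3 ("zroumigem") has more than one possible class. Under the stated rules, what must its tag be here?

ADJ

Candidates per position — 1:mam {VERB,PREP}; 2:mam {VERB,PREP}; 3:zroumigem {PREP,ADJ}; 4:shilm {ADJ,NOUN}; 5:foi {VERB}; 6:praarn {PREP,ADJ}; 7:shilm {ADJ,NOUN}.
Word 1 cannot be PREP — rule 2 would then fail for every completion. It is VERB.
Word 2 cannot be PREP — rule 2 would then fail for every completion. It is VERB.
Word 3 cannot be PREP — rule 2 would then fail for every completion. It is ADJ.
Word 4 cannot be ADJ — rule 1 would then fail for every completion. It is NOUN.
Word 6 cannot be PREP — rule 2 would then fail for every completion. It is ADJ.
Word 7 cannot be ADJ — rule 1 would then fail for every completion. It is NOUN.
So the tagging must be: VERB VERB ADJ NOUN VERB ADJ NOUN.
Check: rule 1 holds; rule 2 holds; rule 3 holds.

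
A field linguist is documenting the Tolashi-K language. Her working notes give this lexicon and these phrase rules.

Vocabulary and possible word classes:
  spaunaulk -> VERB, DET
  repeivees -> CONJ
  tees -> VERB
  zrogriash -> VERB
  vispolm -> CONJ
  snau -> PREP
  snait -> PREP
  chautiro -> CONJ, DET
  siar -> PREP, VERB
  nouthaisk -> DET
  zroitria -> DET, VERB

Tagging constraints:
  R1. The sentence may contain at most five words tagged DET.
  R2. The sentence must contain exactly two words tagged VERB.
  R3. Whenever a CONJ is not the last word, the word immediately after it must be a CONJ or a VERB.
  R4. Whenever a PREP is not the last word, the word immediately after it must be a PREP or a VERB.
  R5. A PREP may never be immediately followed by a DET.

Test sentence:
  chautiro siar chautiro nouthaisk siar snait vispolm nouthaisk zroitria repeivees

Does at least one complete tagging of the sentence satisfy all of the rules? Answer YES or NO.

NO

Candidates per position — 1:chautiro {CONJ,DET}; 2:siar {PREP,VERB}; 3:chautiro {CONJ,DET}; 4:nouthaisk {DET}; 5:siar {PREP,VERB}; 6:snait {PREP}; 7:vispolm {CONJ}; 8:nouthaisk {DET}; 9:zroitria {DET,VERB}; 10:repeivees {CONJ}.
Rule 3 cannot be satisfied by any choice of tags from the lexicon.
So there is no consistent tagging.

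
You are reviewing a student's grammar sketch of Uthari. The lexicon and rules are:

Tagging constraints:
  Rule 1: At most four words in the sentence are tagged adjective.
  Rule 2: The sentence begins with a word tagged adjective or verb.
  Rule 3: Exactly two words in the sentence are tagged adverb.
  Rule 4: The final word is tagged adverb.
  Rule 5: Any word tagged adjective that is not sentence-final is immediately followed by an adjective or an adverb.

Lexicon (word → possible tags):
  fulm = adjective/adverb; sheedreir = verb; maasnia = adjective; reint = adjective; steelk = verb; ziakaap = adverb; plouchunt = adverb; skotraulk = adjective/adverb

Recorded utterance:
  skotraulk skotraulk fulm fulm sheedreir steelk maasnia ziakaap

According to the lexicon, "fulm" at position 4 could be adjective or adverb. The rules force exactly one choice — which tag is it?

adverb

Candidates per position — 1:skotraulk {adjective,adverb}; 2:skotraulk {adjective,adverb}; 3:fulm {adjective,adverb}; 4:fulm {adjective,adverb}; 5:sheedreir {verb}; 6:steelk {verb}; 7:maasnia {adjective}; 8:ziakaap {adverb}.
Word 1 cannot be adverb — rule 2 would then fail for every completion. It is adjective.
Word 4 cannot be adjective — rule 5 would then fail for every completion. It is adverb.
Word 2 cannot be adverb — rule 3 would then fail for every completion. It is adjective.
Word 3 cannot be adverb — rule 3 would then fail for every completion. It is adjective.
That leaves exactly one tagging: adjective adjective adjective adverb verb verb adjective adverb.
Rule-by-rule: rule 1 ok; rule 2 ok; rule 3 ok; rule 4 ok; rule 5 ok.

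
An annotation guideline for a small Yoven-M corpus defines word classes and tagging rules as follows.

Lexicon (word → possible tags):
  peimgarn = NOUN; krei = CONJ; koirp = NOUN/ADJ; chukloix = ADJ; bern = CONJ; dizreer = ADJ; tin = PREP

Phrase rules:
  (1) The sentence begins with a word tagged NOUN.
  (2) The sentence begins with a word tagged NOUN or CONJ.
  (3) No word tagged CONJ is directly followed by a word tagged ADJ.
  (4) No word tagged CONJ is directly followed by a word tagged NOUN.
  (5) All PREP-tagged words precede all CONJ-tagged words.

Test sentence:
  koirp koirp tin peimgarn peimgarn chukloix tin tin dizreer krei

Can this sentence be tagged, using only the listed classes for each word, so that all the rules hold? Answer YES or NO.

YES

Candidates per position — 1:koirp {NOUN,ADJ}; 2:koirp {NOUN,ADJ}; 3:tin {PREP}; 4:peimgarn {NOUN}; 5:peimgarn {NOUN}; 6:chukloix {ADJ}; 7:tin {PREP}; 8:tin {PREP}; 9:dizreer {ADJ}; 10:krei {CONJ}.
One satisfying assignment: NOUN NOUN PREP NOUN NOUN ADJ PREP PREP ADJ CONJ.
Rule-by-rule: rule 1 holds; rule 2 holds; rule 3 holds; rule 4 holds; rule 5 holds.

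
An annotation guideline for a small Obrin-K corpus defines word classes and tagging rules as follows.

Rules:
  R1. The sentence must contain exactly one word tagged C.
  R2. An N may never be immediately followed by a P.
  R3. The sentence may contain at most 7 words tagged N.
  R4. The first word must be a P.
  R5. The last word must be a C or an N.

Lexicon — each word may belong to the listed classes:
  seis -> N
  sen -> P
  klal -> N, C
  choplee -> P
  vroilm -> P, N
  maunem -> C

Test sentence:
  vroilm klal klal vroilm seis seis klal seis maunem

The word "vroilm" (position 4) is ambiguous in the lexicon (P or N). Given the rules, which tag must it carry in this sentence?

Candidates per position — 1:vroilm {P,N}; 2:klal {N,C}; 3:klal {N,C}; 4:vroilm {P,N}; 5:seis {N}; 6:seis {N}; 7:klal {N,C}; 8:seis {N}; 9:maunem {C}.
At position 1, choosing N makes rule 4 impossible to satisfy; hence P.
At position 2, choosing C makes rule 1 impossible to satisfy; hence N.
At position 3, choosing C makes rule 1 impossible to satisfy; hence N.
At position 4, choosing P makes rule 2 impossible to satisfy; hence N.
At position 7, choosing C makes rule 1 impossible to satisfy; hence N.
That leaves exactly one tagging: P N N N N N N N C.
Check: rule 1 holds; rule 2 holds; rule 3 holds; rule 4 holds; rule 5 holds.

N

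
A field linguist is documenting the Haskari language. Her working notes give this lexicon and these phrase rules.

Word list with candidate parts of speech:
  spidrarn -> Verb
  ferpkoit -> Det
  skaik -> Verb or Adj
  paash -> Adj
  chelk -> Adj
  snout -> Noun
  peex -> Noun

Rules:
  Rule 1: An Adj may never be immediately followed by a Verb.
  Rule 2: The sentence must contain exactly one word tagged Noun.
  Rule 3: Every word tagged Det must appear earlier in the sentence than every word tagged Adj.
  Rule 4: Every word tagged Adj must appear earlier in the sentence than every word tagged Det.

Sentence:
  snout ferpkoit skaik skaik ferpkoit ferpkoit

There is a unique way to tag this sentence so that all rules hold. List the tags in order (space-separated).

Noun Det Verb Verb Det Det

Candidates per position — 1:snout {Noun}; 2:ferpkoit {Det}; 3:skaik {Verb,Adj}; 4:skaik {Verb,Adj}; 5:ferpkoit {Det}; 6:ferpkoit {Det}.
At position 3, choosing Adj makes rule 3 impossible to satisfy; hence Verb.
At position 4, choosing Adj makes rule 3 impossible to satisfy; hence Verb.
That leaves exactly one tagging: Noun Det Verb Verb Det Det.
Verifying each rule — rule 1 satisfied; rule 2 satisfied; rule 3 satisfied; rule 4 satisfied.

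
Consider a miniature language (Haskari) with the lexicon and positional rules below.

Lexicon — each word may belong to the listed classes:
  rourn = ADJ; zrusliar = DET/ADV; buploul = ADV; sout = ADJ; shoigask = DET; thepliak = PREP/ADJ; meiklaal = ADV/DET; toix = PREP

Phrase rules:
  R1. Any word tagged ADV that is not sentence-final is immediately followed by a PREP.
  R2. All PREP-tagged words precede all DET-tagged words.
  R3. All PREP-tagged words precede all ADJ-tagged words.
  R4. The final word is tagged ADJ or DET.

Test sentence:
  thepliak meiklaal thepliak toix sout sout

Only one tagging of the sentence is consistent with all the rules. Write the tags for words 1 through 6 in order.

PREP ADV PREP PREP ADJ ADJ

Candidates per position — 1:thepliak {PREP,ADJ}; 2:meiklaal {ADV,DET}; 3:thepliak {PREP,ADJ}; 4:toix {PREP}; 5:sout {ADJ}; 6:sout {ADJ}.
Position 1: tagging it ADJ would leave rule 3 unsatisfiable, so it must be PREP.
Position 2: tagging it DET would leave rule 2 unsatisfiable, so it must be ADV.
Position 3: tagging it ADJ would leave rule 1 unsatisfiable, so it must be PREP.
The only consistent sequence is: PREP ADV PREP PREP ADJ ADJ.
Checking: rule 1 satisfied; rule 2 satisfied; rule 3 satisfied; rule 4 satisfied.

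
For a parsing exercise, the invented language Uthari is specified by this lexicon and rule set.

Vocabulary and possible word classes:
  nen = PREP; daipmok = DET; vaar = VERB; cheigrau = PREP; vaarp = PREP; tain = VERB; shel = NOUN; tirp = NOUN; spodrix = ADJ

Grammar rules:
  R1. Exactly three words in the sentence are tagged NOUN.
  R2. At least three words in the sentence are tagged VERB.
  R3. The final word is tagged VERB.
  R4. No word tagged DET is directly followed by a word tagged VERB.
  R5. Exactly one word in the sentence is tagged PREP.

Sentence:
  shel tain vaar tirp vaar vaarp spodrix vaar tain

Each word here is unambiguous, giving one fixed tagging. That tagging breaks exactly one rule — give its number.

Fixed tagging: NOUN VERB VERB NOUN VERB PREP ADJ VERB VERB.
Rule check: R1 fails, R2 ok, R3 ok, R4 ok, R5 ok.
Only rule 1 fails.

1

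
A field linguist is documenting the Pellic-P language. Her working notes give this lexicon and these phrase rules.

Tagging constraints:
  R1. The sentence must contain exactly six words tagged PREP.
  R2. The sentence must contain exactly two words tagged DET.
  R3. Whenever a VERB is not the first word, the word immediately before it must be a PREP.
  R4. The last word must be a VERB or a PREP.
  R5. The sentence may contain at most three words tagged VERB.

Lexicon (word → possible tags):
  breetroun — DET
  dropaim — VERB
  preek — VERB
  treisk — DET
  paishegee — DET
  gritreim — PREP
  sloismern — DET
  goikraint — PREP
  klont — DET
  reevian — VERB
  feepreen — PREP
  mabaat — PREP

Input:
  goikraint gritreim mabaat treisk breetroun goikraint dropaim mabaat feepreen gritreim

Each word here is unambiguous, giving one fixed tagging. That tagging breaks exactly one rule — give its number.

1

Fixed tagging: PREP PREP PREP DET DET PREP VERB PREP PREP PREP.
Applying the rules: R1 fail, R2 pass, R3 pass, R4 pass, R5 pass.
Only rule 1 fails.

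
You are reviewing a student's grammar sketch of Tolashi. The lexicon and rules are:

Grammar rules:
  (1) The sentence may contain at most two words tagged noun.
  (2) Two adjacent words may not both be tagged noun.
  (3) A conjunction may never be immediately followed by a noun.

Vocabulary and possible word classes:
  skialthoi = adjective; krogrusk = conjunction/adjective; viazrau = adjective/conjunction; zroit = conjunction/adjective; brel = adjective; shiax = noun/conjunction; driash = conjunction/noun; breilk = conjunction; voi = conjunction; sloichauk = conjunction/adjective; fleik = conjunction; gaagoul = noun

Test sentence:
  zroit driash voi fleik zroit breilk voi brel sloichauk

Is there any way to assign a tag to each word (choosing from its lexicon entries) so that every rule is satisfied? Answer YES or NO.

Candidates per position — 1:zroit {conjunction,adjective}; 2:driash {conjunction,noun}; 3:voi {conjunction}; 4:fleik {conjunction}; 5:zroit {conjunction,adjective}; 6:breilk {conjunction}; 7:voi {conjunction}; 8:brel {adjective}; 9:sloichauk {conjunction,adjective}.
One satisfying assignment: conjunction conjunction conjunction conjunction adjective conjunction conjunction adjective conjunction.
Check: rule 1 holds; rule 2 holds; rule 3 holds.

YES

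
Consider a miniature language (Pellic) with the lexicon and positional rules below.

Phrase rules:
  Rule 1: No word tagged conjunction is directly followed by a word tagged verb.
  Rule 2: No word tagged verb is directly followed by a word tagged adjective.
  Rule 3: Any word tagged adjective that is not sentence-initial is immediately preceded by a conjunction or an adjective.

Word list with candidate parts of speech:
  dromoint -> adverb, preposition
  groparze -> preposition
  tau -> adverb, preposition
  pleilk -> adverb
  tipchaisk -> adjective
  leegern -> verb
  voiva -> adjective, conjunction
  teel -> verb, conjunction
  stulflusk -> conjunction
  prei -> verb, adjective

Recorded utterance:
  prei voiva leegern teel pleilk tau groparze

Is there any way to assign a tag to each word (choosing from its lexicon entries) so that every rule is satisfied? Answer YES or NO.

Candidates per position — 1:prei {verb,adjective}; 2:voiva {adjective,conjunction}; 3:leegern {verb}; 4:teel {verb,conjunction}; 5:pleilk {adverb}; 6:tau {adverb,preposition}; 7:groparze {preposition}.
One satisfying assignment: adjective adjective verb conjunction adverb adverb preposition.
Verifying each rule — rule 1 ✓; rule 2 ✓; rule 3 ✓.

YES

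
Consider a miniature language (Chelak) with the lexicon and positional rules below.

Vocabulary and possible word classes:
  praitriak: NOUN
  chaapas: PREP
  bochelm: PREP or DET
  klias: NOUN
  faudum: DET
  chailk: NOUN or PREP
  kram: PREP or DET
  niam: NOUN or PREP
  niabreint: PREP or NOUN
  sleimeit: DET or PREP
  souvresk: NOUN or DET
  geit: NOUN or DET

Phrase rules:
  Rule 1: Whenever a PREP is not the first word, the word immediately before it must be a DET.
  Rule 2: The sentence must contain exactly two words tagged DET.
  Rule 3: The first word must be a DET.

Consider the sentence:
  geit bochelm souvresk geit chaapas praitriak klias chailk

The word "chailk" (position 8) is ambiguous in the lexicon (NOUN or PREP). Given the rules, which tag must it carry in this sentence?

Candidates per position — 1:geit {NOUN,DET}; 2:bochelm {PREP,DET}; 3:souvresk {NOUN,DET}; 4:geit {NOUN,DET}; 5:chaapas {PREP}; 6:praitriak {NOUN}; 7:klias {NOUN}; 8:chailk {NOUN,PREP}.
At position 1, choosing NOUN makes rule 3 impossible to satisfy; hence DET.
At position 4, choosing NOUN makes rule 1 impossible to satisfy; hence DET.
At position 8, choosing PREP makes rule 1 impossible to satisfy; hence NOUN.
At position 2, choosing DET makes rule 2 impossible to satisfy; hence PREP.
At position 3, choosing DET makes rule 2 impossible to satisfy; hence NOUN.
The only consistent sequence is: DET PREP NOUN DET PREP NOUN NOUN NOUN.
Check: rule 1 holds; rule 2 holds; rule 3 holds.

NOUN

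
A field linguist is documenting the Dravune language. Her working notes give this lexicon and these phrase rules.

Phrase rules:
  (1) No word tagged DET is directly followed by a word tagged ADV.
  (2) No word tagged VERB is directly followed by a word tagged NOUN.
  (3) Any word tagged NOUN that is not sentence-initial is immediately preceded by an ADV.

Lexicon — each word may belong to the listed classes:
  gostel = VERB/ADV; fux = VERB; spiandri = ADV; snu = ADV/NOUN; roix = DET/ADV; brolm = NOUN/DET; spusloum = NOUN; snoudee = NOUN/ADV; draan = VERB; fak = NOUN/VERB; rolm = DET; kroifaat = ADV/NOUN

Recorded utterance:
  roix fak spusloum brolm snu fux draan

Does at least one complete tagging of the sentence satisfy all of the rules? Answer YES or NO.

Candidates per position — 1:roix {DET,ADV}; 2:fak {NOUN,VERB}; 3:spusloum {NOUN}; 4:brolm {NOUN,DET}; 5:snu {ADV,NOUN}; 6:fux {VERB}; 7:draan {VERB}.
Rule 3 cannot be satisfied by any choice of tags from the lexicon.
So there is no consistent tagging.

NO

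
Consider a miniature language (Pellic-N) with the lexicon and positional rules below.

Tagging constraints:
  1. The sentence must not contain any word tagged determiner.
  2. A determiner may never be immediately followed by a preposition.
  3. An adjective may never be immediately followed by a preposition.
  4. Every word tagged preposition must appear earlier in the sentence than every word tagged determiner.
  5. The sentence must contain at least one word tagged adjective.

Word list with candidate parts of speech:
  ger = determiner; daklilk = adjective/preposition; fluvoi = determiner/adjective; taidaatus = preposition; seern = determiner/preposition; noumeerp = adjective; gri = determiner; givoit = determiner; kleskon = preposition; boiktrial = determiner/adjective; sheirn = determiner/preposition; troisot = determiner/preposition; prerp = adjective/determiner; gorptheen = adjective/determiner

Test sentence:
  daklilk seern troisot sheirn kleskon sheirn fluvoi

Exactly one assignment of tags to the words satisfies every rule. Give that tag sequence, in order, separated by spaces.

preposition preposition preposition preposition preposition preposition adjective

Candidates per position — 1:daklilk {adjective,preposition}; 2:seern {determiner,preposition}; 3:troisot {determiner,preposition}; 4:sheirn {determiner,preposition}; 5:kleskon {preposition}; 6:sheirn {determiner,preposition}; 7:fluvoi {determiner,adjective}.
Position 2: tagging it determiner would leave rule 1 unsatisfiable, so it must be preposition.
Position 3: tagging it determiner would leave rule 1 unsatisfiable, so it must be preposition.
Position 4: tagging it determiner would leave rule 1 unsatisfiable, so it must be preposition.
Position 6: tagging it determiner would leave rule 1 unsatisfiable, so it must be preposition.
Position 7: tagging it determiner would leave rule 1 unsatisfiable, so it must be adjective.
Position 1: tagging it adjective would leave rule 3 unsatisfiable, so it must be preposition.
The only consistent sequence is: preposition preposition preposition preposition preposition preposition adjective.
Check: rule 1 ✓; rule 2 ✓; rule 3 ✓; rule 4 ✓; rule 5 ✓.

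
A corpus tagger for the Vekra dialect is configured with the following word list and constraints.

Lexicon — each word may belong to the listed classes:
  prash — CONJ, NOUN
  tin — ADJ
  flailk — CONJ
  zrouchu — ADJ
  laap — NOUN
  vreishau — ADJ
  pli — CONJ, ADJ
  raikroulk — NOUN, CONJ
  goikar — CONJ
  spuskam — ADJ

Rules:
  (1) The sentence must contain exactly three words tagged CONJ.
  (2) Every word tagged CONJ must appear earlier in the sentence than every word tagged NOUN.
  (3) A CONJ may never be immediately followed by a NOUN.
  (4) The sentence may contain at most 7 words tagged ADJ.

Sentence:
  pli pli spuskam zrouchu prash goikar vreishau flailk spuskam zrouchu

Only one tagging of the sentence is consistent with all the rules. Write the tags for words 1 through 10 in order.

Candidates per position — 1:pli {CONJ,ADJ}; 2:pli {CONJ,ADJ}; 3:spuskam {ADJ}; 4:zrouchu {ADJ}; 5:prash {CONJ,NOUN}; 6:goikar {CONJ}; 7:vreishau {ADJ}; 8:flailk {CONJ}; 9:spuskam {ADJ}; 10:zrouchu {ADJ}.
At position 5, choosing NOUN makes rule 2 impossible to satisfy; hence CONJ.
At position 1, choosing CONJ makes rule 1 impossible to satisfy; hence ADJ.
At position 2, choosing CONJ makes rule 1 impossible to satisfy; hence ADJ.
The only consistent sequence is: ADJ ADJ ADJ ADJ CONJ CONJ ADJ CONJ ADJ ADJ.
Check: rule 1 ✓; rule 2 ✓; rule 3 ✓; rule 4 ✓.

ADJ ADJ ADJ ADJ CONJ CONJ ADJ CONJ ADJ ADJ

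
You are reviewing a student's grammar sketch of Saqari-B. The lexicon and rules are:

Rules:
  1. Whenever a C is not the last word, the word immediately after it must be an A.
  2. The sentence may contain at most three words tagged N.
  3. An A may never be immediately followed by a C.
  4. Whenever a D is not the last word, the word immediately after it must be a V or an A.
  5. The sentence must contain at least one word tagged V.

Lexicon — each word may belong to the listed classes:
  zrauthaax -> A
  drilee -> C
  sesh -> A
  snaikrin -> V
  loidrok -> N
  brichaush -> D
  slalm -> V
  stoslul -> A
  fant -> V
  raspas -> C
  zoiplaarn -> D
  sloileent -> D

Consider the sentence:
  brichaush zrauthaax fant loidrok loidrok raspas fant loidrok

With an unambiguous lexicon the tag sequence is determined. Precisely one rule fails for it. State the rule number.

1

Fixed tagging: D A V N N C V N.
Checking each rule: R1 ✗, R2 ✓, R3 ✓, R4 ✓, R5 ✓.
Only rule 1 fails.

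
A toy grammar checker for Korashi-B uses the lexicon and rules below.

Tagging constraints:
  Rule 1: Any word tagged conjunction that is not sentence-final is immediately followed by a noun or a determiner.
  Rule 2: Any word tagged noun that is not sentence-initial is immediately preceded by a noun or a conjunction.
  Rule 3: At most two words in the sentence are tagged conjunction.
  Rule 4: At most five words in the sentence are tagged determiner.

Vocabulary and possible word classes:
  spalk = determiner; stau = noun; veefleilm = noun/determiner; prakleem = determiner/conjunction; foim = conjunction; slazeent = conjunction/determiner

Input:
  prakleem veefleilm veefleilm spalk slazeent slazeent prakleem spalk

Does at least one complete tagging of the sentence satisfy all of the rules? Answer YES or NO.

YES

Candidates per position — 1:prakleem {determiner,conjunction}; 2:veefleilm {noun,determiner}; 3:veefleilm {noun,determiner}; 4:spalk {determiner}; 5:slazeent {conjunction,determiner}; 6:slazeent {conjunction,determiner}; 7:prakleem {determiner,conjunction}; 8:spalk {determiner}.
One satisfying assignment: conjunction noun determiner determiner determiner determiner conjunction determiner.
Checking: rule 1 ok; rule 2 ok; rule 3 ok; rule 4 ok.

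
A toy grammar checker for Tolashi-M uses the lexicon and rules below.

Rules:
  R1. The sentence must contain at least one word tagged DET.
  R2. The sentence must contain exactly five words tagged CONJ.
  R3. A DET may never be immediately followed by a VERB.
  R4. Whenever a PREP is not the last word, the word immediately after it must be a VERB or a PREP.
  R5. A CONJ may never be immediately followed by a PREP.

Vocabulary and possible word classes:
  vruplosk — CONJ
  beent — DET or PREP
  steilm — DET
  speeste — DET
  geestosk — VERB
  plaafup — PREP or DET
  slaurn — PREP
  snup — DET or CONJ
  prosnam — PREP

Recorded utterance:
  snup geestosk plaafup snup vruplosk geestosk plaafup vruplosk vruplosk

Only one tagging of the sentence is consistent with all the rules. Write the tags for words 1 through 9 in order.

Candidates per position — 1:snup {DET,CONJ}; 2:geestosk {VERB}; 3:plaafup {PREP,DET}; 4:snup {DET,CONJ}; 5:vruplosk {CONJ}; 6:geestosk {VERB}; 7:plaafup {PREP,DET}; 8:vruplosk {CONJ}; 9:vruplosk {CONJ}.
At position 1, choosing DET makes rule 2 impossible to satisfy; hence CONJ.
At position 3, choosing PREP makes rule 4 impossible to satisfy; hence DET.
At position 4, choosing DET makes rule 2 impossible to satisfy; hence CONJ.
At position 7, choosing PREP makes rule 4 impossible to satisfy; hence DET.
The unique satisfying tagging is: CONJ VERB DET CONJ CONJ VERB DET CONJ CONJ.
Check: rule 1 ✓; rule 2 ✓; rule 3 ✓; rule 4 ✓; rule 5 ✓.

CONJ VERB DET CONJ CONJ VERB DET CONJ CONJ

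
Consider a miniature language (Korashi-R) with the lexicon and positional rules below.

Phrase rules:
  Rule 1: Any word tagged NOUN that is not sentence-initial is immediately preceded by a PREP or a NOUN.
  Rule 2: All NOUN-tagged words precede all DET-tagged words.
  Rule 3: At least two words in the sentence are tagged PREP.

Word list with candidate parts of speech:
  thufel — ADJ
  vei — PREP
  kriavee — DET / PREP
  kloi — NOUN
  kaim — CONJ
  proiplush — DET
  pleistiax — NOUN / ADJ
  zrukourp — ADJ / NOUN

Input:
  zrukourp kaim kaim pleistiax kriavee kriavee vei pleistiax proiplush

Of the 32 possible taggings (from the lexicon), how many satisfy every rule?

Candidates per position — 1:zrukourp {ADJ,NOUN}; 2:kaim {CONJ}; 3:kaim {CONJ}; 4:pleistiax {NOUN,ADJ}; 5:kriavee {DET,PREP}; 6:kriavee {DET,PREP}; 7:vei {PREP}; 8:pleistiax {NOUN,ADJ}; 9:proiplush {DET}.
There are 32 candidate sequences in total.
Checking each against the rules leaves 8 sequences.
Count = 8.

8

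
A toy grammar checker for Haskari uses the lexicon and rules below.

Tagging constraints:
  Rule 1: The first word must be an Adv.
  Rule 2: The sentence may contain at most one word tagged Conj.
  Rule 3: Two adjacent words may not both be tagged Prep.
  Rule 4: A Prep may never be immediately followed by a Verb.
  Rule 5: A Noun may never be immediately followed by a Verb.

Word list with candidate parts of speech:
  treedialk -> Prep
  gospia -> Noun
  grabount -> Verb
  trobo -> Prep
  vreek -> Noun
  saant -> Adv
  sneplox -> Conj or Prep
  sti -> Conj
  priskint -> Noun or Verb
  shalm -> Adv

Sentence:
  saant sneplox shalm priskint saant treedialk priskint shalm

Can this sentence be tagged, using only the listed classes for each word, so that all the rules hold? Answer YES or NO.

Candidates per position — 1:saant {Adv}; 2:sneplox {Conj,Prep}; 3:shalm {Adv}; 4:priskint {Noun,Verb}; 5:saant {Adv}; 6:treedialk {Prep}; 7:priskint {Noun,Verb}; 8:shalm {Adv}.
One satisfying assignment: Adv Conj Adv Verb Adv Prep Noun Adv.
Check: rule 1 ✓; rule 2 ✓; rule 3 ✓; rule 4 ✓; rule 5 ✓.

YES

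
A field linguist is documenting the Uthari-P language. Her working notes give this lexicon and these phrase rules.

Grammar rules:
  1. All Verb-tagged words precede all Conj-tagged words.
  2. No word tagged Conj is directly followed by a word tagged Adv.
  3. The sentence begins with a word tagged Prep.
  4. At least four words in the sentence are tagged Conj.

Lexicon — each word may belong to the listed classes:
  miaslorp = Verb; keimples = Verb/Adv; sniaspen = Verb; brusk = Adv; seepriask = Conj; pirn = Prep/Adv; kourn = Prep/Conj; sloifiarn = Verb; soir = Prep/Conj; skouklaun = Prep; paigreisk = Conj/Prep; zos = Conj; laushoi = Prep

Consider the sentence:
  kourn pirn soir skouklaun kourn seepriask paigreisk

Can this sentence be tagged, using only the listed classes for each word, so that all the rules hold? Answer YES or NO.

Candidates per position — 1:kourn {Prep,Conj}; 2:pirn {Prep,Adv}; 3:soir {Prep,Conj}; 4:skouklaun {Prep}; 5:kourn {Prep,Conj}; 6:seepriask {Conj}; 7:paigreisk {Conj,Prep}.
One satisfying assignment: Prep Prep Conj Prep Conj Conj Conj.
Verifying each rule — rule 1 ok; rule 2 ok; rule 3 ok; rule 4 ok.

YES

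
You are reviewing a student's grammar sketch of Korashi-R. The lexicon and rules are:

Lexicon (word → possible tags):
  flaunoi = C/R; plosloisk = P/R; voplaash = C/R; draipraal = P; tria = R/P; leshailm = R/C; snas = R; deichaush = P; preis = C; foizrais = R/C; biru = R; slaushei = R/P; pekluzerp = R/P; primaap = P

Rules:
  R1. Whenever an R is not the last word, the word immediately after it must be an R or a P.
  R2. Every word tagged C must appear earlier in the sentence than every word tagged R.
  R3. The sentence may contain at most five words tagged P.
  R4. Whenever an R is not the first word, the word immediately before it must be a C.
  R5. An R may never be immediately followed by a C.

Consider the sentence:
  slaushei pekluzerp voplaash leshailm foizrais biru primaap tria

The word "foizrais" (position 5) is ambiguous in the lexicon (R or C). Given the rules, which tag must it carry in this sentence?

Candidates per position — 1:slaushei {R,P}; 2:pekluzerp {R,P}; 3:voplaash {C,R}; 4:leshailm {R,C}; 5:foizrais {R,C}; 6:biru {R}; 7:primaap {P}; 8:tria {R,P}.
At position 2, choosing R makes rule 4 impossible to satisfy; hence P.
At position 3, choosing R makes rule 4 impossible to satisfy; hence C.
At position 5, choosing R makes rule 4 impossible to satisfy; hence C.
At position 8, choosing R makes rule 4 impossible to satisfy; hence P.
At position 1, choosing R makes rule 2 impossible to satisfy; hence P.
At position 4, choosing R makes rule 1 impossible to satisfy; hence C.
The unique satisfying tagging is: P P C C C R P P.
Check: rule 1 holds; rule 2 holds; rule 3 holds; rule 4 holds; rule 5 holds.

C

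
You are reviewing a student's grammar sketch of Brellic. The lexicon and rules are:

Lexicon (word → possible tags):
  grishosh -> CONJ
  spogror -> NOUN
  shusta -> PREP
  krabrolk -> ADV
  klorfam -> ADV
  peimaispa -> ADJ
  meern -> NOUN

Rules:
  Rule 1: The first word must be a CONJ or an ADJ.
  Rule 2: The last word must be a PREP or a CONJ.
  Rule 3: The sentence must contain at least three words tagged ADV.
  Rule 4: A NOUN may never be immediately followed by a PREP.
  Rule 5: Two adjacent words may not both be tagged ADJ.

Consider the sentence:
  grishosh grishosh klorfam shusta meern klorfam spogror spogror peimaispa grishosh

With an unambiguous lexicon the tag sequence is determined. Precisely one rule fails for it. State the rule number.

3

Fixed tagging: CONJ CONJ ADV PREP NOUN ADV NOUN NOUN ADJ CONJ.
Applying the rules: R1 ✓, R2 ✓, R3 ✗, R4 ✓, R5 ✓.
Only rule 3 fails.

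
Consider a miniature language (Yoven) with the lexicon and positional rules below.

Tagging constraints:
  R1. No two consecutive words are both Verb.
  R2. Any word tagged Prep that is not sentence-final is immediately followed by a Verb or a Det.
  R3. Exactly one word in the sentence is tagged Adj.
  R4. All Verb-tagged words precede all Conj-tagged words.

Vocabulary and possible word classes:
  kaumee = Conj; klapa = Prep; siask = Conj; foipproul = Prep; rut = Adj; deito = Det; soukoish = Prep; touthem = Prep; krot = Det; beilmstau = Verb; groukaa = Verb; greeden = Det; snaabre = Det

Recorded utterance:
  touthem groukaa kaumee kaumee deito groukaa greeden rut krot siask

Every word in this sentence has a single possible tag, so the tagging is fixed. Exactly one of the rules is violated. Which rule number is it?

4

Fixed tagging: Prep Verb Conj Conj Det Verb Det Adj Det Conj.
Rule check: R1 ok, R2 ok, R3 ok, R4 fails.
Only rule 4 fails.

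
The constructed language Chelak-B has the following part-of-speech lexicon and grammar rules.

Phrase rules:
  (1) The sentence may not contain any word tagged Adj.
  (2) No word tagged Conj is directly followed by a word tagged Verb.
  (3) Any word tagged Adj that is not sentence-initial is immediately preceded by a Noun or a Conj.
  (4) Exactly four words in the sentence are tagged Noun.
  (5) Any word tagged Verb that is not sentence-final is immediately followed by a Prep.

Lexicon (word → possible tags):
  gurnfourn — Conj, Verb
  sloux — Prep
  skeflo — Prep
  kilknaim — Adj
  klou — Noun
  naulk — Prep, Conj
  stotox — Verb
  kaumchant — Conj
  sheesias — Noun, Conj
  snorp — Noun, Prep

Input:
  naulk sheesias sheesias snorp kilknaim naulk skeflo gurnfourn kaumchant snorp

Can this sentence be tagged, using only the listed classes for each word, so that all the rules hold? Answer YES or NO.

NO

Candidates per position — 1:naulk {Prep,Conj}; 2:sheesias {Noun,Conj}; 3:sheesias {Noun,Conj}; 4:snorp {Noun,Prep}; 5:kilknaim {Adj}; 6:naulk {Prep,Conj}; 7:skeflo {Prep}; 8:gurnfourn {Conj,Verb}; 9:kaumchant {Conj}; 10:snorp {Noun,Prep}.
Rule 1 cannot be satisfied by any choice of tags from the lexicon.
So there is no consistent tagging.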